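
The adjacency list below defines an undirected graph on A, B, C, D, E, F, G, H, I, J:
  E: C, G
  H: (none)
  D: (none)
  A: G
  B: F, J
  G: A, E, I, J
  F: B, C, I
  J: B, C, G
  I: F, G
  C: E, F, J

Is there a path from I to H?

Explore from I.
Distance 1: reach F, G.
Distance 2: reach A, B, C, E, J.
The search is exhausted without reaching H; it lies in a different component.

No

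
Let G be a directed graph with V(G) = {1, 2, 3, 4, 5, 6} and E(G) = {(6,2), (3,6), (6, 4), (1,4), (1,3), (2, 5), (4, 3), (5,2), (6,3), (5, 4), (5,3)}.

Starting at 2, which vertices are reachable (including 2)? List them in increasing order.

2, 3, 4, 5, 6

Start at 2.
Its neighbours: 5.
Then their neighbours: 3, 4.
Then next layer: 6.
Nothing further is reachable.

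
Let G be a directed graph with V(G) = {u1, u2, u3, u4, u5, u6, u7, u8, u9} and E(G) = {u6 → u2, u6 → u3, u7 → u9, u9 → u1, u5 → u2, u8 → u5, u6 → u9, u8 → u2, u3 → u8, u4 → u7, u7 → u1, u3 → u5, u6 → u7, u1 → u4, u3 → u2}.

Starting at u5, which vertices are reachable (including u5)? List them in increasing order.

Start at u5.
Its neighbours: u2.
Nothing further is reachable.

u2, u5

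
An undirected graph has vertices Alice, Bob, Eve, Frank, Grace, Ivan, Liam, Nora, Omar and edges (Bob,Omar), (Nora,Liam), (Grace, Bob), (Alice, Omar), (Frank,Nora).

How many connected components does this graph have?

From Alice: component {Alice, Bob, Grace, Omar}.
From Eve: component {Eve}.
From Frank: component {Frank, Liam, Nora}.
From Ivan: component {Ivan}.
That's 4 components.

4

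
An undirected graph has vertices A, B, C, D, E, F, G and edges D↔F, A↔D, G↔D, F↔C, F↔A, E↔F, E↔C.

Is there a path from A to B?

No

Explore from A.
Distance 1: reach D, F.
Distance 2: reach C, E, G.
The search is exhausted without reaching B; it lies in a different component.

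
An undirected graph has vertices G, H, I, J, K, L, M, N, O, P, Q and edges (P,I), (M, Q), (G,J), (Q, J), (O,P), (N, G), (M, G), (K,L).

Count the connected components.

From G: component {G, J, M, N, Q}.
From H: component {H}.
From I: component {I, O, P}.
From K: component {K, L}.
That's 4 components.

4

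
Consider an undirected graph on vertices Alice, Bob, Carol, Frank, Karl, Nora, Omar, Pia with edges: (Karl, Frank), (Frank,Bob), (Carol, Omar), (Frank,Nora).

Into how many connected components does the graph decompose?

4

From Alice: component {Alice}.
From Bob: component {Bob, Frank, Karl, Nora}.
From Carol: component {Carol, Omar}.
From Pia: component {Pia}.
That's 4 components.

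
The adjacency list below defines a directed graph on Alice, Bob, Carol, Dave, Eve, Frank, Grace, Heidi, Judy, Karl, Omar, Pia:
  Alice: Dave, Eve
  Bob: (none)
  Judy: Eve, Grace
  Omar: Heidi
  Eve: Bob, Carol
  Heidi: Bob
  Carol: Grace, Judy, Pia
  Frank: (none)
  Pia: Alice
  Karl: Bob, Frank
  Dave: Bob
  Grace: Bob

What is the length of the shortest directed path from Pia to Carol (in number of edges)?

Distance 0: Pia.
Distance 1: Alice.
Distance 2: Dave, Eve.
Distance 3: Bob, Carol — contains Carol.

3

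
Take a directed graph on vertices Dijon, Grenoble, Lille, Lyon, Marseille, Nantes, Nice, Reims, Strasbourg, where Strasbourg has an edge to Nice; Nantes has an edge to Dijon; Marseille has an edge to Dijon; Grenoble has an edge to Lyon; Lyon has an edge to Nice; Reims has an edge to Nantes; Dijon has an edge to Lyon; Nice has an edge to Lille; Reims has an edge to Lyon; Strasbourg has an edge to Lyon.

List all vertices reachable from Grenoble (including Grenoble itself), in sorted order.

Grenoble, Lille, Lyon, Nice

Start at Grenoble.
Its neighbours: Lyon.
Then their neighbours: Nice.
Then next layer: Lille.
Nothing further is reachable.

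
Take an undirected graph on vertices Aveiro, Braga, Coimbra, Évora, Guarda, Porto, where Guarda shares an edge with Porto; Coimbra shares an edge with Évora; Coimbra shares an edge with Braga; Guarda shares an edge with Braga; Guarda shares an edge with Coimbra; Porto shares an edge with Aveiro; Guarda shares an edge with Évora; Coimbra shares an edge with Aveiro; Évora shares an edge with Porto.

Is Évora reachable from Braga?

Explore from Braga.
Distance 1: reach Coimbra, Guarda.
Distance 2: reach Aveiro, Évora, Porto.
Found Évora.

Yes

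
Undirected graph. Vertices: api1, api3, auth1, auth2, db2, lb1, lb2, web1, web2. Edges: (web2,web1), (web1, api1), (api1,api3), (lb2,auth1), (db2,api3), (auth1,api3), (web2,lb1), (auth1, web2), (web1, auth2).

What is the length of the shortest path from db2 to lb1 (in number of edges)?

4

Distance 0: db2.
Distance 1: api3.
Distance 2: api1, auth1.
Distance 3: lb2, web1, web2.
Distance 4: auth2, lb1 — contains lb1.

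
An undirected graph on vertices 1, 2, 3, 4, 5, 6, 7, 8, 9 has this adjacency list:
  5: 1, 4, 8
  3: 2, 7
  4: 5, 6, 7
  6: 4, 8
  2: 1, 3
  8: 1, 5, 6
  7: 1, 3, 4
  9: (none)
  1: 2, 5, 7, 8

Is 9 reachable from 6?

Explore from 6.
Distance 1: reach 4, 8.
Distance 2: reach 1, 5, 7.
Distance 3: reach 2, 3.
The search is exhausted without reaching 9; it lies in a different component.

No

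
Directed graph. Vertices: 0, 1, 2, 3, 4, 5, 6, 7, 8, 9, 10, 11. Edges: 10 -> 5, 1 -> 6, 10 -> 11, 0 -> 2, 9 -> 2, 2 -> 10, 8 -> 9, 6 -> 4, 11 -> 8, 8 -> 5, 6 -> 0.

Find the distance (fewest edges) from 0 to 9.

Distance 0: 0.
Distance 1: 2.
Distance 2: 10.
Distance 3: 5, 11.
Distance 4: 8.
Distance 5: 9 — contains 9.

5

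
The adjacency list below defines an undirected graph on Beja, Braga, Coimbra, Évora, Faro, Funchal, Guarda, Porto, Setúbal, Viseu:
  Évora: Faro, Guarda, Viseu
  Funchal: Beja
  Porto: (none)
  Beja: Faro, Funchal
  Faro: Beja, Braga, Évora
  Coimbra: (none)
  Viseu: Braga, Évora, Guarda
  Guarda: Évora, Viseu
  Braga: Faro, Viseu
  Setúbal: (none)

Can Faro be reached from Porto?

No

Porto has no edges, so nothing is reachable from it.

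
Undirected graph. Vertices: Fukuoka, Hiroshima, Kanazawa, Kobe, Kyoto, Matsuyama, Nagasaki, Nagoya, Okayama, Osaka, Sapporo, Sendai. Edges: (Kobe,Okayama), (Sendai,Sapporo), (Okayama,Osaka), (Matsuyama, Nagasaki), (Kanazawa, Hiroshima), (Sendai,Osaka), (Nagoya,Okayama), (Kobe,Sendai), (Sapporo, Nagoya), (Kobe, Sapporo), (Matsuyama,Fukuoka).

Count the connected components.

From Fukuoka: component {Fukuoka, Matsuyama, Nagasaki}.
From Hiroshima: component {Hiroshima, Kanazawa}.
From Kobe: component {Kobe, Nagoya, Okayama, Osaka, Sapporo, Sendai}.
From Kyoto: component {Kyoto}.
That's 4 components.

4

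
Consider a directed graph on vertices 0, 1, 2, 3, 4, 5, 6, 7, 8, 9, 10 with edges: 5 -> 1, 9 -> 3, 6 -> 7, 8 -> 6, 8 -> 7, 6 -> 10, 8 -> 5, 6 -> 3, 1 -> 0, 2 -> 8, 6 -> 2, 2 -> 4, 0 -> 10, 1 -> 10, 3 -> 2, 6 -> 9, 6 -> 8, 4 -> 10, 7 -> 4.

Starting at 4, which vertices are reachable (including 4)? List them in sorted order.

Start at 4.
Its neighbours: 10.
Nothing further is reachable.

4, 10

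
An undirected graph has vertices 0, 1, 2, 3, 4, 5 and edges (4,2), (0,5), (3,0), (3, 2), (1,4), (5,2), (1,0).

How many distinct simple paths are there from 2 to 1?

2–3–0–1
2–4–1
2–5–0–1

3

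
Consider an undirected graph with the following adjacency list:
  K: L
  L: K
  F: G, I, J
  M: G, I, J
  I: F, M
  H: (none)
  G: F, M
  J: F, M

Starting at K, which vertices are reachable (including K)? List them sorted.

K, L

Start at K.
Its neighbours: L.
Nothing further is reachable.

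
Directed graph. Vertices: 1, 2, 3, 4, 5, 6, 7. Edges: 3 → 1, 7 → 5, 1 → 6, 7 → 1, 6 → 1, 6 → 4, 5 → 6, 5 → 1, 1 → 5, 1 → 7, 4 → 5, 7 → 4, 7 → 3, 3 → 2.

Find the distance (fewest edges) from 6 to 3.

Distance 0: 6.
Distance 1: 1, 4.
Distance 2: 5, 7.
Distance 3: 3 — contains 3.

3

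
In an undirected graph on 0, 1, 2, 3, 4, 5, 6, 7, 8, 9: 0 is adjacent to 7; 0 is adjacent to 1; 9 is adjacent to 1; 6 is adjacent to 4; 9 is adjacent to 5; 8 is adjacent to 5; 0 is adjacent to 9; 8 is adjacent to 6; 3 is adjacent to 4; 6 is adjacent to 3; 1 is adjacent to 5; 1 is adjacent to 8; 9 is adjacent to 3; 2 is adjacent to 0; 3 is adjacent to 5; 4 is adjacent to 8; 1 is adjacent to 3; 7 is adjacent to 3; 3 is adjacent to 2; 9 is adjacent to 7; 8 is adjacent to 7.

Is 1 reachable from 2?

Yes

Explore from 2.
Distance 1: reach 0, 3.
Distance 2: reach 1, 4, 5, 6, 7, 9.
Found 1.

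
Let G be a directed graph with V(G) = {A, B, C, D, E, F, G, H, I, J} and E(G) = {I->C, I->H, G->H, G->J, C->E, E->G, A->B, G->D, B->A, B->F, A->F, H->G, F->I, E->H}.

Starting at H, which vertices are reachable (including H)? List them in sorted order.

D, G, H, J

Start at H.
Its neighbours: G.
Then their neighbours: D, J.
Nothing further is reachable.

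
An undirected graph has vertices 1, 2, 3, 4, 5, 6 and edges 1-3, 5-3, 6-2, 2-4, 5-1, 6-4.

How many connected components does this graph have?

2

From 1: component {1, 3, 5}.
From 2: component {2, 4, 6}.
That's 2 components.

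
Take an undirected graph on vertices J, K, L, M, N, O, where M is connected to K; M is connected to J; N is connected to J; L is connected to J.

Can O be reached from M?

Explore from M.
Distance 1: reach J, K.
Distance 2: reach L, N.
The search is exhausted without reaching O; it lies in a different component.

No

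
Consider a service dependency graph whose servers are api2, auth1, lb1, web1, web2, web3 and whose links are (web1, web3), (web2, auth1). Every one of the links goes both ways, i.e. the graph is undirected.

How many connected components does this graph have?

4

From api2: component {api2}.
From auth1: component {auth1, web2}.
From lb1: component {lb1}.
From web1: component {web1, web3}.
That's 4 components.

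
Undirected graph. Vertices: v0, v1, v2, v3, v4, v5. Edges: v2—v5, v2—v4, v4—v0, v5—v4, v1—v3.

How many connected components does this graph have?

From v0: component {v0, v2, v4, v5}.
From v1: component {v1, v3}.
That's 2 components.

2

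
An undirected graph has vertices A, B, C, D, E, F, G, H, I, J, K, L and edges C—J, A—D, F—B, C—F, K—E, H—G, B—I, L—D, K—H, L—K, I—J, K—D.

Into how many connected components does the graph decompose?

2

From A: component {A, D, E, G, H, K, L}.
From B: component {B, C, F, I, J}.
That's 2 components.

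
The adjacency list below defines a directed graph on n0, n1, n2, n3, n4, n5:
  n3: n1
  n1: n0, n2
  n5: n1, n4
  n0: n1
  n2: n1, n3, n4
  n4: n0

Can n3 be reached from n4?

Yes

Explore from n4.
Distance 1: reach n0.
Distance 2: reach n1.
Distance 3: reach n2.
Distance 4: reach n3.
Found n3.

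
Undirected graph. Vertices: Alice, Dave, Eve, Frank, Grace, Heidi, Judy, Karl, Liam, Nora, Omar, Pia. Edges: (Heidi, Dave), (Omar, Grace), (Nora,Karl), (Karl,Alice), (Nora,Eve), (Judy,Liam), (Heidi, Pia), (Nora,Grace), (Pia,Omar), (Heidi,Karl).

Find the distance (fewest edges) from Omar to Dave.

3

Distance 0: Omar.
Distance 1: Grace, Pia.
Distance 2: Heidi, Nora.
Distance 3: Dave, Eve, Karl — contains Dave.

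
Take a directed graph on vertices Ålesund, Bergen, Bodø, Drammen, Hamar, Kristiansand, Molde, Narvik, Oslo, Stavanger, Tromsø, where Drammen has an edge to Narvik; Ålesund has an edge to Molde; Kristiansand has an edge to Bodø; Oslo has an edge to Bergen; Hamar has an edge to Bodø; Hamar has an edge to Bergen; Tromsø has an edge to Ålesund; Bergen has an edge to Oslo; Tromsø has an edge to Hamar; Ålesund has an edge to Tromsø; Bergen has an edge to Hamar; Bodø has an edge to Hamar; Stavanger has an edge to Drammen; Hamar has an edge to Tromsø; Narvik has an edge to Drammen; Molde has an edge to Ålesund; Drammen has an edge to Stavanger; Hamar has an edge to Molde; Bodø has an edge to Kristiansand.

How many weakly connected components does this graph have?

From Ålesund: component {Ålesund, Bergen, Bodø, Hamar, Kristiansand, Molde, Oslo, Tromsø}.
From Drammen: component {Drammen, Narvik, Stavanger}.
That's 2 components.

2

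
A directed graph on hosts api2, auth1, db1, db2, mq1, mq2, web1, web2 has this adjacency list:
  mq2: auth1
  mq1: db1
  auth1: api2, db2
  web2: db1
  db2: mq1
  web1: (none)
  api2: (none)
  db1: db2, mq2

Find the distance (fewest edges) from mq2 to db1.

Distance 0: mq2.
Distance 1: auth1.
Distance 2: api2, db2.
Distance 3: mq1.
Distance 4: db1 — contains db1.

4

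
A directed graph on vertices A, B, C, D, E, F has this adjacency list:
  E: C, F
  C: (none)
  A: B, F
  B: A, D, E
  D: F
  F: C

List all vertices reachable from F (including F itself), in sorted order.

C, F

Start at F.
Its neighbours: C.
Nothing further is reachable.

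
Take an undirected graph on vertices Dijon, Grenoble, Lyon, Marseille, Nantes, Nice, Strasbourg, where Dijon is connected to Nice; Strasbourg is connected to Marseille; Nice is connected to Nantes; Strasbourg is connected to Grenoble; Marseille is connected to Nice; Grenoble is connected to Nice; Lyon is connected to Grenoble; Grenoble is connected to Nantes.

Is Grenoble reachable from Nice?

Yes

Explore from Nice.
Distance 1: reach Dijon, Grenoble, Marseille, Nantes.
Found Grenoble.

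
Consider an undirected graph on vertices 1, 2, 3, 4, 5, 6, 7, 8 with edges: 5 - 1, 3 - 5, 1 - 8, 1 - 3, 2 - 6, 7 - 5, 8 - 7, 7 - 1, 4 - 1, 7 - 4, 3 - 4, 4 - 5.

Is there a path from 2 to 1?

No

Explore from 2.
Distance 1: reach 6.
The search is exhausted without reaching 1; it lies in a different component.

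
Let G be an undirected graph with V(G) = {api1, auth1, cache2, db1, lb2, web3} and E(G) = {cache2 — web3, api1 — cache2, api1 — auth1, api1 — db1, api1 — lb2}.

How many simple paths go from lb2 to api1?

lb2–api1

1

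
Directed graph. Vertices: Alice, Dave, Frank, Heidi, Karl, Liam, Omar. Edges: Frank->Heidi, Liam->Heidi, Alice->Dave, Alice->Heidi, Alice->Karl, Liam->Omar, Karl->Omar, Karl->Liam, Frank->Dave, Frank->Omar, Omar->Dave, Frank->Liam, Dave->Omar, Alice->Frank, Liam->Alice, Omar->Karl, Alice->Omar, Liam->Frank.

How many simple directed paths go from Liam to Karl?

Liam→Alice→Dave→Omar→Karl
Liam→Alice→Frank→Dave→Omar→Karl
Liam→Alice→Frank→Omar→Karl
Liam→Alice→Karl
Liam→Alice→Omar→Karl
Liam→Frank→Dave→Omar→Karl
Liam→Frank→Omar→Karl
Liam→Omar→Karl

8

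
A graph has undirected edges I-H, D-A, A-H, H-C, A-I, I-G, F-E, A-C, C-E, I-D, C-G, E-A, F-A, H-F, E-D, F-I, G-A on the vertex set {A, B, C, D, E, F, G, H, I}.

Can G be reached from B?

B has no edges, so nothing is reachable from it.

No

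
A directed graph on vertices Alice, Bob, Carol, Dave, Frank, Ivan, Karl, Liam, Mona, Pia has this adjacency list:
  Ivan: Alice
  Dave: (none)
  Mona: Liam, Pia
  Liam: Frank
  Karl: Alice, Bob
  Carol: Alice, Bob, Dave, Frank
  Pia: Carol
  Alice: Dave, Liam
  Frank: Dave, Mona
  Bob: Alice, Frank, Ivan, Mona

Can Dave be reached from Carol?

Explore from Carol.
Distance 1: reach Alice, Bob, Dave, Frank.
Found Dave.

Yes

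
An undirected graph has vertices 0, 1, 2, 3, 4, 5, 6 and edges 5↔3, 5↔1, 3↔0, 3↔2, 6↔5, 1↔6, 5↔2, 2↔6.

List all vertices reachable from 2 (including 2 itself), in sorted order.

Start at 2.
Its neighbours: 3, 5, 6.
Then their neighbours: 0, 1.
Nothing further is reachable.

0, 1, 2, 3, 5, 6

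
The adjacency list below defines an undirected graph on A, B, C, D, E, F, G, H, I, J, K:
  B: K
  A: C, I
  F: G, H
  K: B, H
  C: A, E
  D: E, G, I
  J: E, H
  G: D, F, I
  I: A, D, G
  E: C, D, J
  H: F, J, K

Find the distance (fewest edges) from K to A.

Distance 0: K.
Distance 1: B, H.
Distance 2: F, J.
Distance 3: E, G.
Distance 4: C, D, I.
Distance 5: A — contains A.

5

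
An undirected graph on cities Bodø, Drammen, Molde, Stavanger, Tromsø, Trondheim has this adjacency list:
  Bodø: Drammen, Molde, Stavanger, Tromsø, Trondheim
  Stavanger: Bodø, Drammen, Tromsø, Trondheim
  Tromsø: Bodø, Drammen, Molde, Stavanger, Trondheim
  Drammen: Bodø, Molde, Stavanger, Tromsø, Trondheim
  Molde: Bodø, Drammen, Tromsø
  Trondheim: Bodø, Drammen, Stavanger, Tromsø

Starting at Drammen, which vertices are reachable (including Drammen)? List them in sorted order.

Start at Drammen.
Its neighbours: Bodø, Molde, Stavanger, Tromsø, Trondheim.
Every vertex is now reached.

Bodø, Drammen, Molde, Stavanger, Tromsø, Trondheim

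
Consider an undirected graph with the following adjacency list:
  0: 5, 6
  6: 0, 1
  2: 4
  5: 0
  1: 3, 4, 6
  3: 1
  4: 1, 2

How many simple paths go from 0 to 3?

1

0–6–1–3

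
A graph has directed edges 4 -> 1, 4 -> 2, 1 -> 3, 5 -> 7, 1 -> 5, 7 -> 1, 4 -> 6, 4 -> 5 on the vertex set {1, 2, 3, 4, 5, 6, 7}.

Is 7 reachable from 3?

No

3 has no outgoing edges, so nothing is reachable from it.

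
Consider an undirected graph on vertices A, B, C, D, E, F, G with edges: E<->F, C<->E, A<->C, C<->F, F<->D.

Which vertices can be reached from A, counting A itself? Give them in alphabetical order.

A, C, D, E, F

Start at A.
Its neighbours: C.
Then their neighbours: E, F.
Then next layer: D.
Nothing further is reachable.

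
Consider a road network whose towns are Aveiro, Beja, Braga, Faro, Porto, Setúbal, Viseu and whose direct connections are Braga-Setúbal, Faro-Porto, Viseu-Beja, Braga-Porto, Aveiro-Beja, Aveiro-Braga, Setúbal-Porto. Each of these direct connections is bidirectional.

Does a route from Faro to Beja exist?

Yes

Explore from Faro.
Distance 1: reach Porto.
Distance 2: reach Braga, Setúbal.
Distance 3: reach Aveiro.
Distance 4: reach Beja.
Found Beja.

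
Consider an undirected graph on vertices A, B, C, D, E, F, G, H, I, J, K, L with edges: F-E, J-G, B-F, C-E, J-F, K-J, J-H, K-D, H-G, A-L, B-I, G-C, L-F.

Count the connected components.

1

From A: component {A, B, C, D, E, F, G, H, I, J, K, L}.
That's 1 component.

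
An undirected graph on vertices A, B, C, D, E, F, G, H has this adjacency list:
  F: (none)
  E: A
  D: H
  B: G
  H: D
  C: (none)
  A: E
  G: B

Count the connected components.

5

From A: component {A, E}.
From B: component {B, G}.
From C: component {C}.
From D: component {D, H}.
From F: component {F}.
That's 5 components.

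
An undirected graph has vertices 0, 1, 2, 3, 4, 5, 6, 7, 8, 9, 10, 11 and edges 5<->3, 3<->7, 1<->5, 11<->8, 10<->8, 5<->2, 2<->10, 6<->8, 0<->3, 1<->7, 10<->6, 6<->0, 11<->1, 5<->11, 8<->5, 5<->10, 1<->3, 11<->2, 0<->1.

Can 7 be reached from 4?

4 has no edges, so nothing is reachable from it.

No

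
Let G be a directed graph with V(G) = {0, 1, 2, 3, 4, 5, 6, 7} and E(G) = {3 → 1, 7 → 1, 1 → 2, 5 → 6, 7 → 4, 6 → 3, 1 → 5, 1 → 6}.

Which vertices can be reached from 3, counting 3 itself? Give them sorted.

Start at 3.
Its neighbours: 1.
Then their neighbours: 2, 5, 6.
Nothing further is reachable.

1, 2, 3, 5, 6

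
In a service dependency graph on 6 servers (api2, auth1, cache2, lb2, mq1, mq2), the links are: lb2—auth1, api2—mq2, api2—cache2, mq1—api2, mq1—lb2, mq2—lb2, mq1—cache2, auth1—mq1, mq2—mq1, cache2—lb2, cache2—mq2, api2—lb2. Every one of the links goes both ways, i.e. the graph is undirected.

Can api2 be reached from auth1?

Yes

Explore from auth1.
Distance 1: reach lb2, mq1.
Distance 2: reach api2, cache2, mq2.
Found api2.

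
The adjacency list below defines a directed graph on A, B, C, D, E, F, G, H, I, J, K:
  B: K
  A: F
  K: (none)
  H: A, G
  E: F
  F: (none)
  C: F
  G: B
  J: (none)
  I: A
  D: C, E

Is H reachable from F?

F has no outgoing edges, so nothing is reachable from it.

No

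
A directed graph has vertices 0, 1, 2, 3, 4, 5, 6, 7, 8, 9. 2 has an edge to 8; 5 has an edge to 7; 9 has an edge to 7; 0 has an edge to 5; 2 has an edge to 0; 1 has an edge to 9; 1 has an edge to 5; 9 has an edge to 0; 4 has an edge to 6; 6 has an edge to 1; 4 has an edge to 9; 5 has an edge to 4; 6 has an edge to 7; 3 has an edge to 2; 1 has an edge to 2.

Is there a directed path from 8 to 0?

8 has no outgoing edges, so nothing is reachable from it.

No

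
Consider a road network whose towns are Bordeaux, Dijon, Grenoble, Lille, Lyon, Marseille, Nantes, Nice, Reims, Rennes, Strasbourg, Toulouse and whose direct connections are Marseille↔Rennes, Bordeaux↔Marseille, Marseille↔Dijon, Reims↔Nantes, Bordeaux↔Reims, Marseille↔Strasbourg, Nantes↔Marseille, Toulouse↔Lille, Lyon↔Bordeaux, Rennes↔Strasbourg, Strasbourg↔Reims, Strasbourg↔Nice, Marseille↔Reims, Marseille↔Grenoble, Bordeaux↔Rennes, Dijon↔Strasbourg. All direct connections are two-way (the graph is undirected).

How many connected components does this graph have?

From Bordeaux: component {Bordeaux, Dijon, Grenoble, Lyon, Marseille, Nantes, Nice, Reims, Rennes, Strasbourg}.
From Lille: component {Lille, Toulouse}.
That's 2 components.

2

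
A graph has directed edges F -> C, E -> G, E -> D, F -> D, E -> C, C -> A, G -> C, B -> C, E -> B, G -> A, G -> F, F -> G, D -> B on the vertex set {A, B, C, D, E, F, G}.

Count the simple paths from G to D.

G→F→D

1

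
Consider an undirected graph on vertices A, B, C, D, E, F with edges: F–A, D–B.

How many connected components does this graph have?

4

From A: component {A, F}.
From B: component {B, D}.
From C: component {C}.
From E: component {E}.
That's 4 components.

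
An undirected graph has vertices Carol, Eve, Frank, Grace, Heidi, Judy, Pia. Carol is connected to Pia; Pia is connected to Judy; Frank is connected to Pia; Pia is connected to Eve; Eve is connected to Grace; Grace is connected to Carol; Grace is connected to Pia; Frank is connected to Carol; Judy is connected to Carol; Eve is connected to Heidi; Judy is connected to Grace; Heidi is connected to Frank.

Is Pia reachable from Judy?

Yes

Explore from Judy.
Distance 1: reach Carol, Grace, Pia.
Found Pia.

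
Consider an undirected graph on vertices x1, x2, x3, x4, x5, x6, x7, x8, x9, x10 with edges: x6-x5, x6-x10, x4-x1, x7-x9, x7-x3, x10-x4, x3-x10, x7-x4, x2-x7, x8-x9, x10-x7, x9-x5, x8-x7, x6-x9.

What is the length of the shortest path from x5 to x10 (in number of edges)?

Distance 0: x5.
Distance 1: x6, x9.
Distance 2: x7, x8, x10 — contains x10.

2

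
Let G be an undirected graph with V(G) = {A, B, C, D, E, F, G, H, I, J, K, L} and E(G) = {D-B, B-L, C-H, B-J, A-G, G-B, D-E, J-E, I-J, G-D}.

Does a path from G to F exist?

Explore from G.
Distance 1: reach A, B, D.
Distance 2: reach E, J, L.
Distance 3: reach I.
The search is exhausted without reaching F; it lies in a different component.

No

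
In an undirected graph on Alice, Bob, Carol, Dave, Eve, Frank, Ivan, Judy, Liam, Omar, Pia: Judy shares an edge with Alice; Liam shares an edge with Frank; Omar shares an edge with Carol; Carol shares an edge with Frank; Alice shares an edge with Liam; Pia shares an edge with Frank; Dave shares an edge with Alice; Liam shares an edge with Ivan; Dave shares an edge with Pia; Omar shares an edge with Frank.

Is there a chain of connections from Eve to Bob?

No

Eve has no edges, so nothing is reachable from it.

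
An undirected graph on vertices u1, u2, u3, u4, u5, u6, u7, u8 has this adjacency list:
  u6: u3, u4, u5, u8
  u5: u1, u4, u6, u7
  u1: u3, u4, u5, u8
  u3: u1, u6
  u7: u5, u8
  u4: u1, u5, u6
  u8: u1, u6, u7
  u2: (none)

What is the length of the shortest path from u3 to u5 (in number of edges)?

Distance 0: u3.
Distance 1: u1, u6.
Distance 2: u4, u5, u8 — contains u5.

2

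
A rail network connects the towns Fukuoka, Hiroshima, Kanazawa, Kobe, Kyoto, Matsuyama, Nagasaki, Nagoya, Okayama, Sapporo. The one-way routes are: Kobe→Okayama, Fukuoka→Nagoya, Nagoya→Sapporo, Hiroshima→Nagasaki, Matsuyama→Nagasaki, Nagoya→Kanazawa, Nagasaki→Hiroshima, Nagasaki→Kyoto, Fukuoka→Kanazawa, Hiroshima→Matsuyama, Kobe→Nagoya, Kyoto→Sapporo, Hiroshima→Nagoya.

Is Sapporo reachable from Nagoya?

Explore from Nagoya.
Distance 1: reach Kanazawa, Sapporo.
Found Sapporo.

Yes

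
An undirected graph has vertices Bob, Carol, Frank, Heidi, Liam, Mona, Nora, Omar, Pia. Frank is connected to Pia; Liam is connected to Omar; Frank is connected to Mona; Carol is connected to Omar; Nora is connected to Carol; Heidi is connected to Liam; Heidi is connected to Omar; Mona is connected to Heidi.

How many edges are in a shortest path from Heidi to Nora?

3

Distance 0: Heidi.
Distance 1: Liam, Mona, Omar.
Distance 2: Carol, Frank.
Distance 3: Nora, Pia — contains Nora.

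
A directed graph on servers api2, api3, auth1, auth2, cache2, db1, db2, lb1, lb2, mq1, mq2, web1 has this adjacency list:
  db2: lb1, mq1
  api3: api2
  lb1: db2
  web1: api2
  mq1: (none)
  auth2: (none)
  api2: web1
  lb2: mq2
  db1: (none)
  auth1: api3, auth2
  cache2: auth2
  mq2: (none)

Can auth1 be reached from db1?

db1 has no outgoing edges, so nothing is reachable from it.

No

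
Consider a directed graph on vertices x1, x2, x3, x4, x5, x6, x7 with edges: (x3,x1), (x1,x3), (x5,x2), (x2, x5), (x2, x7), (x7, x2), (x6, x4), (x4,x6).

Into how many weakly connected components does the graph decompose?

3

From x1: component {x1, x3}.
From x2: component {x2, x5, x7}.
From x4: component {x4, x6}.
That's 3 components.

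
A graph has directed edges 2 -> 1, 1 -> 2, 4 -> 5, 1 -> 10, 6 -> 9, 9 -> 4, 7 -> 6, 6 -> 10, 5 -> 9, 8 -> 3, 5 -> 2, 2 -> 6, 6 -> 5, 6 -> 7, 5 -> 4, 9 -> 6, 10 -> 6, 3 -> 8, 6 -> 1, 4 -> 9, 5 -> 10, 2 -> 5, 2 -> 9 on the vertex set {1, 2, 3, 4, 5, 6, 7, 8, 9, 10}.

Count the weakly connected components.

From 1: component {1, 2, 4, 5, 6, 7, 9, 10}.
From 3: component {3, 8}.
That's 2 components.

2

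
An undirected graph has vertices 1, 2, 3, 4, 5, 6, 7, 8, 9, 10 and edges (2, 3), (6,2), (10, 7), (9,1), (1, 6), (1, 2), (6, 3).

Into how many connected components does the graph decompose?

5

From 1: component {1, 2, 3, 6, 9}.
From 4: component {4}.
From 5: component {5}.
From 7: component {7, 10}.
From 8: component {8}.
That's 5 components.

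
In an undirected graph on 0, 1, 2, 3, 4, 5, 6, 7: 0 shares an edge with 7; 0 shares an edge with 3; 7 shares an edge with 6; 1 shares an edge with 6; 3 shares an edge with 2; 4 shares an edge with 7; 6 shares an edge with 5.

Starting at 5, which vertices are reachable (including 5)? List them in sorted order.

Start at 5.
Its neighbours: 6.
Then their neighbours: 1, 7.
Then next layer: 0, 4.
Then next layer: 3.
Then next layer: 2.
Every vertex is now reached.

0, 1, 2, 3, 4, 5, 6, 7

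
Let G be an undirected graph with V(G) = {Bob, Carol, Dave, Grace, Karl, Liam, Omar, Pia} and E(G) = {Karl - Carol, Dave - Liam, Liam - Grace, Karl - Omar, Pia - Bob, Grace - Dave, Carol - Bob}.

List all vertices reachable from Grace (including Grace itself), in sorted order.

Start at Grace.
Its neighbours: Dave, Liam.
Nothing further is reachable.

Dave, Grace, Liam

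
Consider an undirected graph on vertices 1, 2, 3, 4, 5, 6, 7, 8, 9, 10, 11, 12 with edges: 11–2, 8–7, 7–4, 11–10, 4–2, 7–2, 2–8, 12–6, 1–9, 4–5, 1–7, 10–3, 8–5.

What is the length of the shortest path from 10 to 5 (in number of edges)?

Distance 0: 10.
Distance 1: 3, 11.
Distance 2: 2.
Distance 3: 4, 7, 8.
Distance 4: 1, 5 — contains 5.

4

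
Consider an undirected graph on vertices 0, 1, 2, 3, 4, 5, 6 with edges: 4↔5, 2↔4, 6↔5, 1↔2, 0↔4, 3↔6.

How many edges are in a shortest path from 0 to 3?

4

Distance 0: 0.
Distance 1: 4.
Distance 2: 2, 5.
Distance 3: 1, 6.
Distance 4: 3 — contains 3.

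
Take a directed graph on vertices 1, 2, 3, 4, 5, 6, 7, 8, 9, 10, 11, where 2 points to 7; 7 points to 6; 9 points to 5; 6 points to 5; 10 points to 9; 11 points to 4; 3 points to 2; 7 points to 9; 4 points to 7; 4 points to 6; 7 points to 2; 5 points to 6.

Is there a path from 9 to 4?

Explore from 9.
Distance 1: reach 5.
Distance 2: reach 6.
The search from 9 is exhausted; no directed path reaches 4.

No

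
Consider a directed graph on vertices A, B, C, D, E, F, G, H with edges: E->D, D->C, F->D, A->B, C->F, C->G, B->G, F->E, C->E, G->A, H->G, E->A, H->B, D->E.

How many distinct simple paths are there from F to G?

F→D→C→E→A→B→G
F→D→C→G
F→D→E→A→B→G
F→E→A→B→G
F→E→D→C→G

5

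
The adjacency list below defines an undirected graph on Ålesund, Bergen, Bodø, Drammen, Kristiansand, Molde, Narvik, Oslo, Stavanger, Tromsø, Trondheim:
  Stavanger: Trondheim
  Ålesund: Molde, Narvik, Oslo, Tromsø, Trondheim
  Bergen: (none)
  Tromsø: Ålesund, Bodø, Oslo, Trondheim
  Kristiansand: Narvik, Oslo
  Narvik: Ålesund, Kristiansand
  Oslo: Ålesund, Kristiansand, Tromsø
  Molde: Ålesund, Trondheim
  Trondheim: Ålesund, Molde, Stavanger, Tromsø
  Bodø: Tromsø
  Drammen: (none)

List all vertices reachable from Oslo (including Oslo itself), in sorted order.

Start at Oslo.
Its neighbours: Ålesund, Kristiansand, Tromsø.
Then their neighbours: Bodø, Molde, Narvik, Trondheim.
Then next layer: Stavanger.
Nothing further is reachable.

Ålesund, Bodø, Kristiansand, Molde, Narvik, Oslo, Stavanger, Tromsø, Trondheim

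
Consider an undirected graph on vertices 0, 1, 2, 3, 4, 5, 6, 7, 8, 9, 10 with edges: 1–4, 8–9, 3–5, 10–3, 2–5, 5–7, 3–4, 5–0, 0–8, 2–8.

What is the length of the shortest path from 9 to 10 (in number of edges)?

Distance 0: 9.
Distance 1: 8.
Distance 2: 0, 2.
Distance 3: 5.
Distance 4: 3, 7.
Distance 5: 4, 10 — contains 10.

5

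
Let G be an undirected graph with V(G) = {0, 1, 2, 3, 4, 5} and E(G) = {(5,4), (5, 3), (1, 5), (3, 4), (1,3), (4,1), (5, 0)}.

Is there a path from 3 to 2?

No

Explore from 3.
Distance 1: reach 1, 4, 5.
Distance 2: reach 0.
The search is exhausted without reaching 2; it lies in a different component.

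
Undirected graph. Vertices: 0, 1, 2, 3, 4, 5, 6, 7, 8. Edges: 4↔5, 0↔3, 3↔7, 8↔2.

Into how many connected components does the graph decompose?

5

From 0: component {0, 3, 7}.
From 1: component {1}.
From 2: component {2, 8}.
From 4: component {4, 5}.
From 6: component {6}.
That's 5 components.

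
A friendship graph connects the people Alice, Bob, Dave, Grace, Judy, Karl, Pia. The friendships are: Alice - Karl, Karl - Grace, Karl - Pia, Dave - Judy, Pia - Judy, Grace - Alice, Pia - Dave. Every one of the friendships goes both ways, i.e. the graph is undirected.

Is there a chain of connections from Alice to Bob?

No

Explore from Alice.
Distance 1: reach Grace, Karl.
Distance 2: reach Pia.
Distance 3: reach Dave, Judy.
The search is exhausted without reaching Bob; it lies in a different component.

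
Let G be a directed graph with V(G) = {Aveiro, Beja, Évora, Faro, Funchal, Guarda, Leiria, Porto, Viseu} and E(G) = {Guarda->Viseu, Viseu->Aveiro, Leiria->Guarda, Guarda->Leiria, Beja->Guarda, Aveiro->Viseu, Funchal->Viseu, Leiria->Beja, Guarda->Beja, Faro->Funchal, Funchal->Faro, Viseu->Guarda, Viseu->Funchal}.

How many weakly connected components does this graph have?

From Aveiro: component {Aveiro, Beja, Faro, Funchal, Guarda, Leiria, Viseu}.
From Évora: component {Évora}.
From Porto: component {Porto}.
That's 3 components.

3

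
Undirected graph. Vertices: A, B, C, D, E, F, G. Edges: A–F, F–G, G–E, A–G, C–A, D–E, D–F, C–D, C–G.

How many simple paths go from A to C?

8

A–C
A–F–D–C
A–F–D–E–G–C
A–F–G–C
A–F–G–E–D–C
A–G–C
A–G–E–D–C
A–G–F–D–C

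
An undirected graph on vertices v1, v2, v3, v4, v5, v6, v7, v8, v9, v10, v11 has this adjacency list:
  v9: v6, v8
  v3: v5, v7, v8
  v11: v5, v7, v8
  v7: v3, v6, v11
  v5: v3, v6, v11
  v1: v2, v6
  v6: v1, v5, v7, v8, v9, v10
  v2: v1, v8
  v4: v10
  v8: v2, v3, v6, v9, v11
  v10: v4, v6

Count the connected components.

1

From v1: component {v1, v2, v3, v4, v5, v6, v7, v8, v9, v10, v11}.
That's 1 component.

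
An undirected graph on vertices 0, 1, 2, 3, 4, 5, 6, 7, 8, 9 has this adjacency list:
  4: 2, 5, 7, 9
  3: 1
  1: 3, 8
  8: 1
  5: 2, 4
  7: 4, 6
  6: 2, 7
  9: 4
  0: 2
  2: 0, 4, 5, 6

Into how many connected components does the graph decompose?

From 0: component {0, 2, 4, 5, 6, 7, 9}.
From 1: component {1, 3, 8}.
That's 2 components.

2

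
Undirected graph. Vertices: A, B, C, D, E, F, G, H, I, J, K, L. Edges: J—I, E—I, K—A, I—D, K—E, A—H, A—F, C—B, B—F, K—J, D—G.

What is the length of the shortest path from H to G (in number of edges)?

Distance 0: H.
Distance 1: A.
Distance 2: F, K.
Distance 3: B, E, J.
Distance 4: C, I.
Distance 5: D.
Distance 6: G — contains G.

6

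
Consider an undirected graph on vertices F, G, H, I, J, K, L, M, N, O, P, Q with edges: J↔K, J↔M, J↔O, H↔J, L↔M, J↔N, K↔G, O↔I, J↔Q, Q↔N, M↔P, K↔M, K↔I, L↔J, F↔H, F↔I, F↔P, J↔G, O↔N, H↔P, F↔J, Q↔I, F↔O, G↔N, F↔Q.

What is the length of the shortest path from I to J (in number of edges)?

Distance 0: I.
Distance 1: F, K, O, Q.
Distance 2: G, H, J, M, N, P — contains J.

2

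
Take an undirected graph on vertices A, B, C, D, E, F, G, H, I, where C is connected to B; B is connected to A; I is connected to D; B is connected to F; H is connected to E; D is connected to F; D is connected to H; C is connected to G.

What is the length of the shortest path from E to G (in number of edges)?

Distance 0: E.
Distance 1: H.
Distance 2: D.
Distance 3: F, I.
Distance 4: B.
Distance 5: A, C.
Distance 6: G — contains G.

6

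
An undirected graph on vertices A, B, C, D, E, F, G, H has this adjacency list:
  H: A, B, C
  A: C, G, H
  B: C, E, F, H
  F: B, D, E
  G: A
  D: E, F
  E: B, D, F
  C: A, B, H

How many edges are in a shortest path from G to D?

5

Distance 0: G.
Distance 1: A.
Distance 2: C, H.
Distance 3: B.
Distance 4: E, F.
Distance 5: D — contains D.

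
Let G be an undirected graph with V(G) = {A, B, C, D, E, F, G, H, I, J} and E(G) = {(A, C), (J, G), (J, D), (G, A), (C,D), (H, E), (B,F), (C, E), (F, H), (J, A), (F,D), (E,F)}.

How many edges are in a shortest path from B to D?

Distance 0: B.
Distance 1: F.
Distance 2: D, E, H — contains D.

2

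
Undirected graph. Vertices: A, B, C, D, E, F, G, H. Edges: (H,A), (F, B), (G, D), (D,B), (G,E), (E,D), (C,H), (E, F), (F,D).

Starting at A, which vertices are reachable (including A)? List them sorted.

A, C, H

Start at A.
Its neighbours: H.
Then their neighbours: C.
Nothing further is reachable.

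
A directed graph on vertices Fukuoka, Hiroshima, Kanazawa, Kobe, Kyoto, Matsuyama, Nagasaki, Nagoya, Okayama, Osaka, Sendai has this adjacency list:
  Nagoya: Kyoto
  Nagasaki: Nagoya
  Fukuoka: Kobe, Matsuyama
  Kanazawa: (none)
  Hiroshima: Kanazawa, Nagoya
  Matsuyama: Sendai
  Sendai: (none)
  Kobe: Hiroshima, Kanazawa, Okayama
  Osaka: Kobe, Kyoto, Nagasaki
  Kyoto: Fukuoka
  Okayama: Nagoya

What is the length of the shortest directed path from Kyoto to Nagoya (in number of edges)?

4

Distance 0: Kyoto.
Distance 1: Fukuoka.
Distance 2: Kobe, Matsuyama.
Distance 3: Hiroshima, Kanazawa, Okayama, Sendai.
Distance 4: Nagoya — contains Nagoya.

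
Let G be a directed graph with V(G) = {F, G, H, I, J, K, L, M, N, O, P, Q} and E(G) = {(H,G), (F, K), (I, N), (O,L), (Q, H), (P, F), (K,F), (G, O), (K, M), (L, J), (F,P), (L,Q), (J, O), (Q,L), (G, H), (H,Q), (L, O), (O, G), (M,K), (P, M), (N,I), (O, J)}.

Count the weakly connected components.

3

From F: component {F, K, M, P}.
From G: component {G, H, J, L, O, Q}.
From I: component {I, N}.
That's 3 components.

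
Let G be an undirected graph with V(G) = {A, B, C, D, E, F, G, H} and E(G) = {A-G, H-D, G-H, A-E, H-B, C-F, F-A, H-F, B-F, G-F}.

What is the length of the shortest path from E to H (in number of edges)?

Distance 0: E.
Distance 1: A.
Distance 2: F, G.
Distance 3: B, C, H — contains H.

3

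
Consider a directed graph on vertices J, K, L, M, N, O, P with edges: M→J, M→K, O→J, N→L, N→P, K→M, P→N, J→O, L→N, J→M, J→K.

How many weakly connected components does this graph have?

2

From J: component {J, K, M, O}.
From L: component {L, N, P}.
That's 2 components.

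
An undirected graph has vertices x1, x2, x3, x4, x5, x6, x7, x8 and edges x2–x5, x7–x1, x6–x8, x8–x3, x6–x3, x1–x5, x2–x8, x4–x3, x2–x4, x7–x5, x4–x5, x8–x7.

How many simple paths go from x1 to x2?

x1–x5–x2
x1–x5–x4–x2
x1–x5–x4–x3–x6–x8–x2
x1–x5–x4–x3–x8–x2
x1–x5–x7–x8–x2
x1–x5–x7–x8–x3–x4–x2
x1–x5–x7–x8–x6–x3–x4–x2
x1–x7–x5–x2
... and 8 more.

16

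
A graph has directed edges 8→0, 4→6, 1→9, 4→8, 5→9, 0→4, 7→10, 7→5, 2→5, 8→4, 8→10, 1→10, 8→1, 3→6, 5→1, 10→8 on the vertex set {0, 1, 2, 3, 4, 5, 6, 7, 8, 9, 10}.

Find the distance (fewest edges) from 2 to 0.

Distance 0: 2.
Distance 1: 5.
Distance 2: 1, 9.
Distance 3: 10.
Distance 4: 8.
Distance 5: 0, 4 — contains 0.

5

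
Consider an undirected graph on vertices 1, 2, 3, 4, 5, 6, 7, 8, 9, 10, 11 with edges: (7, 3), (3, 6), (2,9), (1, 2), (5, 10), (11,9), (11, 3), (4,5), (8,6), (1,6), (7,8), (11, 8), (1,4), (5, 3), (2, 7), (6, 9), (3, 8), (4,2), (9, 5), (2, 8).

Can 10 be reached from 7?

Explore from 7.
Distance 1: reach 2, 3, 8.
Distance 2: reach 1, 4, 5, 6, 9, 11.
Distance 3: reach 10.
Found 10.

Yes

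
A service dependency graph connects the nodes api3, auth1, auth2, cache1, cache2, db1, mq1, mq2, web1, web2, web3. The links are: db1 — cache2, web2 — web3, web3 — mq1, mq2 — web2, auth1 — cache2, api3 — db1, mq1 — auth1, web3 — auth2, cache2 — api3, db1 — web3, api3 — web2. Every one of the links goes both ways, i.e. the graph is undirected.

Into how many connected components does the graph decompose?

3

From api3: component {api3, auth1, auth2, cache2, db1, mq1, mq2, web2, web3}.
From cache1: component {cache1}.
From web1: component {web1}.
That's 3 components.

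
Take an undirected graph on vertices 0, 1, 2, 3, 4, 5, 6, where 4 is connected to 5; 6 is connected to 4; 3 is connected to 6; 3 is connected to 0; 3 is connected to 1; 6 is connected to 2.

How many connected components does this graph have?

From 0: component {0, 1, 2, 3, 4, 5, 6}.
That's 1 component.

1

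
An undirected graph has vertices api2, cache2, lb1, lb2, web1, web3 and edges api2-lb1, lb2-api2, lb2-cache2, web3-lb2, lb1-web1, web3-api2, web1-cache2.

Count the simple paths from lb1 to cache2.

3

lb1–api2–lb2–cache2
lb1–api2–web3–lb2–cache2
lb1–web1–cache2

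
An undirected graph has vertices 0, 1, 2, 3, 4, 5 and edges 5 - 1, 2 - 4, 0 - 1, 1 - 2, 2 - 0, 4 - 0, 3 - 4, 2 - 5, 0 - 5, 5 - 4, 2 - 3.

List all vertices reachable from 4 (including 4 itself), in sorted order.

Start at 4.
Its neighbours: 0, 2, 3, 5.
Then their neighbours: 1.
Every vertex is now reached.

0, 1, 2, 3, 4, 5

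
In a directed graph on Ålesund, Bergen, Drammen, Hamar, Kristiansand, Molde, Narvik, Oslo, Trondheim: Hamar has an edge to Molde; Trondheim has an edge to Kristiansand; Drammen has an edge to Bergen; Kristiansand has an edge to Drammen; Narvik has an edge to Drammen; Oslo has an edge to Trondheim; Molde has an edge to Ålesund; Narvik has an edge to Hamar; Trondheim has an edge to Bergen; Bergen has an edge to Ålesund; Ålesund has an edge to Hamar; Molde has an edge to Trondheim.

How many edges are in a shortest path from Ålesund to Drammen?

5

Distance 0: Ålesund.
Distance 1: Hamar.
Distance 2: Molde.
Distance 3: Trondheim.
Distance 4: Bergen, Kristiansand.
Distance 5: Drammen — contains Drammen.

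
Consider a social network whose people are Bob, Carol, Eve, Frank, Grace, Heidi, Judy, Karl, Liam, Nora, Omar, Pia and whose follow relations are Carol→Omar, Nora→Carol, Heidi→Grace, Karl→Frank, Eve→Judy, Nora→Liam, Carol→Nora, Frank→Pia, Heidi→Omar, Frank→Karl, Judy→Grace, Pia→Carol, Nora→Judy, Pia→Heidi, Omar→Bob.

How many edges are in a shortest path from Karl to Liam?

Distance 0: Karl.
Distance 1: Frank.
Distance 2: Pia.
Distance 3: Carol, Heidi.
Distance 4: Grace, Nora, Omar.
Distance 5: Bob, Judy, Liam — contains Liam.

5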